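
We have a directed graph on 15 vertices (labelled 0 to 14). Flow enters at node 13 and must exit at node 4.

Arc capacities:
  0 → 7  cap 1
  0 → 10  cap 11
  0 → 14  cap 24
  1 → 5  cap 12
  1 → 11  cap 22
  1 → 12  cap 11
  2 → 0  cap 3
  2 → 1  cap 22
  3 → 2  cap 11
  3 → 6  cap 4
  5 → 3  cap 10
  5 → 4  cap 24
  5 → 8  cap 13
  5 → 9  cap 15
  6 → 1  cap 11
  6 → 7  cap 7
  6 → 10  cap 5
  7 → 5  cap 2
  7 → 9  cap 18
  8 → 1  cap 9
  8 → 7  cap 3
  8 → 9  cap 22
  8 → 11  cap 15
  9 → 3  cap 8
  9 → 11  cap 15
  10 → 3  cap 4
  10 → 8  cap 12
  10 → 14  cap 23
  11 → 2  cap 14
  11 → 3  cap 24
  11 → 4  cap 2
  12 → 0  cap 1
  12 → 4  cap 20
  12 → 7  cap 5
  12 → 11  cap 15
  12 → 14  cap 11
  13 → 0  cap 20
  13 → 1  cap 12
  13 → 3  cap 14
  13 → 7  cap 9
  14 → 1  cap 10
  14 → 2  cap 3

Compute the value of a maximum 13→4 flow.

augment #1: 13→1→5→4 bottleneck 12, total now 12
augment #2: 13→7→5→4 bottleneck 2, total now 14
augment #3: 13→7→9→11→4 bottleneck 2, total now 16
augment #4: 13→0→14→1→12→4 bottleneck 10, total now 26
augment #5: 13→3→2→1→12→4 bottleneck 1, total now 27

Maximum flow value: 27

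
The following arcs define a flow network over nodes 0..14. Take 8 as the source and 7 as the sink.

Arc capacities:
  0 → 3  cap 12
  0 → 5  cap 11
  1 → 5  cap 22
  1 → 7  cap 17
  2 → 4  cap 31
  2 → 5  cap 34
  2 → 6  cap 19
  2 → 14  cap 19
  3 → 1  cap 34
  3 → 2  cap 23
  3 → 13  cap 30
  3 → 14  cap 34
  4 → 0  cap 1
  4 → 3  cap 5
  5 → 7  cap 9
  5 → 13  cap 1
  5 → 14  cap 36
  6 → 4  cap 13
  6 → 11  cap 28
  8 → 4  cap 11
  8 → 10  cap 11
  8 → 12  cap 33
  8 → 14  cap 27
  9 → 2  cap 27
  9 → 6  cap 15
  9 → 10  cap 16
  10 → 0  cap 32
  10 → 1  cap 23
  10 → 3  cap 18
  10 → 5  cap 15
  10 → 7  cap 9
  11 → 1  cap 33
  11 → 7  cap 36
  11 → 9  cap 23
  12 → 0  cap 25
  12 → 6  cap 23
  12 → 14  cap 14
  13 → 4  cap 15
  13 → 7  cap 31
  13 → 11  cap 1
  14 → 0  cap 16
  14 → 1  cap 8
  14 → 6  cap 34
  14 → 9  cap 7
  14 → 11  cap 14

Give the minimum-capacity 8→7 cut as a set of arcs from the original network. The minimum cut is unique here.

Min-cut arcs: {(4,0), (4,3), (8,10), (8,12), (8,14)} (total capacity 77)

augment #1: 8→10→7 push 9
augment #2: 8→10→1→7 push 2
augment #3: 8→14→1→7 push 8
augment #4: 8→14→11→7 push 14
augment #5: 8→4→0→5→7 push 1
augment #6: 8→4→3→1→7 push 5
augment #7: 8→12→0→5→7 push 8
augment #8: 8→12→6→11→7 push 22
augment #9: 8→12→0→3→1→7 push 2
augment #10: 8→12→0→3→13→7 push 1
augment #11: 8→14→0→3→13→7 push 5
max flow = 77; residual-reachable set from 8 gives S-side
cut edges (S→T): {(4,0), (4,3), (8,10), (8,12), (8,14)} total cap 77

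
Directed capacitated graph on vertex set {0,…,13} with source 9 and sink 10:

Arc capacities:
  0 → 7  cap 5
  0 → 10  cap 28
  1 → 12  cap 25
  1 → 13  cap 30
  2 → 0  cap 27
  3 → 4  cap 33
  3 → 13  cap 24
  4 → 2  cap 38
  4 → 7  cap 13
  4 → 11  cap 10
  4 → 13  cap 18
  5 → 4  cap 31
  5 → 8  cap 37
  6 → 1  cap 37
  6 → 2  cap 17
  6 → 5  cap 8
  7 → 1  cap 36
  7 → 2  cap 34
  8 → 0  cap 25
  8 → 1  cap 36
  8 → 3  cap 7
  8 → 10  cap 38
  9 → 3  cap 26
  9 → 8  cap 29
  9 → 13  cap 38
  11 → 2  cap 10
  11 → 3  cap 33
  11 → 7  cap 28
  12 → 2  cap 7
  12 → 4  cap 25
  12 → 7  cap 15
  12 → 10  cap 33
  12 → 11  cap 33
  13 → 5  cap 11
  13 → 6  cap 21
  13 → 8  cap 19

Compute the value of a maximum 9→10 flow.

Maximum flow value: 91

augment #1: 9→8→10 bottleneck 29, total now 29
augment #2: 9→13→8→10 bottleneck 9, total now 38
augment #3: 9→13→8→0→10 bottleneck 10, total now 48
augment #4: 9→3→4→2→0→10 bottleneck 18, total now 66
augment #5: 9→13→6→1→12→10 bottleneck 19, total now 85
augment #6: 9→3→4→7→1→12→10 bottleneck 6, total now 91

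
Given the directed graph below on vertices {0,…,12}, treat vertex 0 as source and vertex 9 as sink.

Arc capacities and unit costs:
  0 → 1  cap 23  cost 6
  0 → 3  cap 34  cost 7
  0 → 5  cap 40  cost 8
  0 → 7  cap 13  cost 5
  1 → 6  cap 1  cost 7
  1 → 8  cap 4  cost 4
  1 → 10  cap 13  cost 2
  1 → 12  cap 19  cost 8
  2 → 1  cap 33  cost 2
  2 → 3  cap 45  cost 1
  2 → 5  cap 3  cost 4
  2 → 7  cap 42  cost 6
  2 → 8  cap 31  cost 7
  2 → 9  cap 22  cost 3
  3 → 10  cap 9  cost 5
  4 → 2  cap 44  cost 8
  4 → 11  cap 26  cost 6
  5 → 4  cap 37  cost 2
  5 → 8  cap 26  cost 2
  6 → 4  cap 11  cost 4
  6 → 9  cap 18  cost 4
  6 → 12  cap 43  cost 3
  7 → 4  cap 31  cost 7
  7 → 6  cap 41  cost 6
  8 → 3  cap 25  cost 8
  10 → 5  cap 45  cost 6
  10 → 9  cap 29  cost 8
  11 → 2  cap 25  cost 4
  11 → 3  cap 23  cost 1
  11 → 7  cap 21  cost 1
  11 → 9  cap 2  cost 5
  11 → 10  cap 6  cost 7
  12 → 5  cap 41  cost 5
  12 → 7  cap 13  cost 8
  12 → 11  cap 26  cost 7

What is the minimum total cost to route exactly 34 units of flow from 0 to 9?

Minimum cost for 34 units: 560

shortest-cost path #1: 0→7→6→9 push 13 @ unit cost 15 (adds 195)
shortest-cost path #2: 0→1→10→9 push 13 @ unit cost 16 (adds 208)
shortest-cost path #3: 0→1→6→9 push 1 @ unit cost 17 (adds 17)
shortest-cost path #4: 0→3→10→9 push 7 @ unit cost 20 (adds 140)
total cost = 560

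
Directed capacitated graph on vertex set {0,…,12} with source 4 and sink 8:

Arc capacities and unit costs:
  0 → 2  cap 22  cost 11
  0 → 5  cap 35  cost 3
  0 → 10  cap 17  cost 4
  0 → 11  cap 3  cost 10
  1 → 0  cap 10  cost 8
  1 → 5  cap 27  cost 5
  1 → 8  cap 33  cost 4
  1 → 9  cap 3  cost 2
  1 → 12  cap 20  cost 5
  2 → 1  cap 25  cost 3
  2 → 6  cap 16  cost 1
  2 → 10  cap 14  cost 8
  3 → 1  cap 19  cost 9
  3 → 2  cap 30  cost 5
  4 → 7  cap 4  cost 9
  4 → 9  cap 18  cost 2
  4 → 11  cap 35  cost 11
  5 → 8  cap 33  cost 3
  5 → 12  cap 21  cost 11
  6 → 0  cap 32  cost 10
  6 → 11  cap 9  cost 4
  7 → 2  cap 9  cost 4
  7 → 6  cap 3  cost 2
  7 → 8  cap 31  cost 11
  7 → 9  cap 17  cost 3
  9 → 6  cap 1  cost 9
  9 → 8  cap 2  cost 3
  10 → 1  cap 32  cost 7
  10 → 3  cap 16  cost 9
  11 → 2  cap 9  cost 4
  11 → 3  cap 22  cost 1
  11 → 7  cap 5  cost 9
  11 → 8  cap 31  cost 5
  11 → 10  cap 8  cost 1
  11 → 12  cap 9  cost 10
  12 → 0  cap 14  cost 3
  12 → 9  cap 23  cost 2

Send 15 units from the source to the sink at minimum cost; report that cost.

Minimum cost for 15 units: 218

shortest-cost path #1: 4→9→8 push 2 @ unit cost 5 (adds 10)
shortest-cost path #2: 4→11→8 push 13 @ unit cost 16 (adds 208)
total cost = 218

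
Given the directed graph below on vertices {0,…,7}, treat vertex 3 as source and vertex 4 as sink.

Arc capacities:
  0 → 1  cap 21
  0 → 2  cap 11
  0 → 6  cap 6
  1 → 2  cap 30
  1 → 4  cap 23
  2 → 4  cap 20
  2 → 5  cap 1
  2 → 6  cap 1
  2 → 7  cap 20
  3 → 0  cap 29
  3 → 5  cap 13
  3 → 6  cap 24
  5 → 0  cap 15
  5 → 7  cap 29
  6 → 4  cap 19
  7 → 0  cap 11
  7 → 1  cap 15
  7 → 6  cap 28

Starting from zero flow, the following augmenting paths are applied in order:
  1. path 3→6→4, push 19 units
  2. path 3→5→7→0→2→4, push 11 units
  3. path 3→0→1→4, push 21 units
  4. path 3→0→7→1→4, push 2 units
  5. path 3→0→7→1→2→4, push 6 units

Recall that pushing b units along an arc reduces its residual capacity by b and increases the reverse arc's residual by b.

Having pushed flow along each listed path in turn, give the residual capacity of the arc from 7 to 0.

after path 1 (3→6→4, push 19): res(7,0)=11
after path 2 (3→5→7→0→2→4, push 11): res(7,0)=0
after path 3 (3→0→1→4, push 21): res(7,0)=0
after path 4 (3→0→7→1→4, push 2): res(7,0)=2
after path 5 (3→0→7→1→2→4, push 6): res(7,0)=8

Residual capacity of (7,0): 8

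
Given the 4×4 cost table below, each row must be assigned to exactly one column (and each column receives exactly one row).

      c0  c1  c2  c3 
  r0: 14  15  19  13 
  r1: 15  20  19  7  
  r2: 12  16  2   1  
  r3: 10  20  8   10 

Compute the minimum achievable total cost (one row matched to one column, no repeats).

optimal assignment: row0→col1 (cost 15), row1→col3 (cost 7), row2→col2 (cost 2), row3→col0 (cost 10)
total = 15 + 7 + 2 + 10 = 34

Minimum assignment cost: 34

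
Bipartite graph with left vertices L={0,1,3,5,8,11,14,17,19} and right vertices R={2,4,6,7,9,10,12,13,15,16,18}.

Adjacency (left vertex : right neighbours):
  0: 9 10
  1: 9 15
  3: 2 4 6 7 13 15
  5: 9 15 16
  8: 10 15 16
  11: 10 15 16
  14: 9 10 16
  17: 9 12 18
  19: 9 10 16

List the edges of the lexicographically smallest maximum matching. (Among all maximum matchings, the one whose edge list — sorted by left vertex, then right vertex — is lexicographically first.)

Lex-smallest maximum matching: {(0,9), (1,15), (3,2), (5,16), (8,10), (17,12)}

|M| = 6 (so the lex-smallest maximum matching has 6 edges)
process left vertices in ascending order; for each, take the smallest-labelled available neighbour that still permits 6 edges overall, or leave it unmatched if none does
lex-smallest matching: {0-9, 1-15, 3-2, 5-16, 8-10, 17-12}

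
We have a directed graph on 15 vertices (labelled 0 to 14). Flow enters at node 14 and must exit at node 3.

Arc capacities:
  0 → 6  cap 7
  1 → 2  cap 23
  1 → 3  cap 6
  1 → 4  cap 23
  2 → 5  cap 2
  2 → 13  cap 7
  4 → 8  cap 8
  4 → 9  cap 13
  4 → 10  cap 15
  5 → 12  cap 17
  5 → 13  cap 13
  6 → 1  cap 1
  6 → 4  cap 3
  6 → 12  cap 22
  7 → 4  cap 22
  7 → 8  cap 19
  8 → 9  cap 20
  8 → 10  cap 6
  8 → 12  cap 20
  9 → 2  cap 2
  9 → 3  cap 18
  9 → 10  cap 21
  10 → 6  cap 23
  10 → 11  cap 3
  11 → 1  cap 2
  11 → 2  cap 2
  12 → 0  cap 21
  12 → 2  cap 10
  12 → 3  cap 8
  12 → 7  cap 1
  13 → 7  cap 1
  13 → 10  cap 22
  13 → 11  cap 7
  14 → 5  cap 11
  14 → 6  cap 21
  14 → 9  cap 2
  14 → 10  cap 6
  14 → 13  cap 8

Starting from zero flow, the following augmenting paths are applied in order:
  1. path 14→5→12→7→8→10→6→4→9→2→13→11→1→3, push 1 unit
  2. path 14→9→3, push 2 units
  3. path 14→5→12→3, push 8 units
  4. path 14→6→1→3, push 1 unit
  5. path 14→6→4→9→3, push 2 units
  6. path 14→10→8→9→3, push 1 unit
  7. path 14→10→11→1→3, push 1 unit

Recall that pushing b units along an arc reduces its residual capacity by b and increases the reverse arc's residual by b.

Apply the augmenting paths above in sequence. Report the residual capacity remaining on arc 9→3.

after path 1 (14→5→12→7→8→10→6→4→9→2→13→11→1→3, push 1): res(9,3)=18
after path 2 (14→9→3, push 2): res(9,3)=16
after path 3 (14→5→12→3, push 8): res(9,3)=16
after path 4 (14→6→1→3, push 1): res(9,3)=16
after path 5 (14→6→4→9→3, push 2): res(9,3)=14
after path 6 (14→10→8→9→3, push 1): res(9,3)=13
after path 7 (14→10→11→1→3, push 1): res(9,3)=13

Residual capacity of (9,3): 13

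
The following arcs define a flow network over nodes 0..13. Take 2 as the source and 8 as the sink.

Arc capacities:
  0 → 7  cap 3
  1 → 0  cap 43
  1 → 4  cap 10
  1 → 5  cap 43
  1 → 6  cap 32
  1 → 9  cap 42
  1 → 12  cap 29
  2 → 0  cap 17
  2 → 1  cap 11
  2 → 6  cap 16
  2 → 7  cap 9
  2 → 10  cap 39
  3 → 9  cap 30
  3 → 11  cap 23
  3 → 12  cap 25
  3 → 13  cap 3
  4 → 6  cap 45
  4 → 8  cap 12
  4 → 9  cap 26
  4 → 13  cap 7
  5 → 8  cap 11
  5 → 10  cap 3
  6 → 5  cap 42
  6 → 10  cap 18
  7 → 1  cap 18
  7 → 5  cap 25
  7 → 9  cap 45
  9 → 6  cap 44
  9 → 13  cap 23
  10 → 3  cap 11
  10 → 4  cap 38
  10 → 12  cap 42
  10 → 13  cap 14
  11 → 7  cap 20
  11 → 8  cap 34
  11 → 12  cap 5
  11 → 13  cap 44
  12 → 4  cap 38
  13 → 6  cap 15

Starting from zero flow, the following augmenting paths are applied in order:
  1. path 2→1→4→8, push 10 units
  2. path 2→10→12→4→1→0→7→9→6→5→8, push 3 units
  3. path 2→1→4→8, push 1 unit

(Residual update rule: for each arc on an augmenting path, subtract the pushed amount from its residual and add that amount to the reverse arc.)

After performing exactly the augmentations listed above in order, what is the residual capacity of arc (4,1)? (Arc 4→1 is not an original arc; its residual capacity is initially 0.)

Residual capacity of (4,1): 8

after path 1 (2→1→4→8, push 10): res(4,1)=10
after path 2 (2→10→12→4→1→0→7→9→6→5→8, push 3): res(4,1)=7
after path 3 (2→1→4→8, push 1): res(4,1)=8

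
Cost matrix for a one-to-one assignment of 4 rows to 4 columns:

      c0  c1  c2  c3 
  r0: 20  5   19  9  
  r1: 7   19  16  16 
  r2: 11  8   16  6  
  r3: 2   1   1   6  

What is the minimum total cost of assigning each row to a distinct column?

Minimum assignment cost: 19

optimal assignment: row0→col1 (cost 5), row1→col0 (cost 7), row2→col3 (cost 6), row3→col2 (cost 1)
total = 5 + 7 + 6 + 1 = 19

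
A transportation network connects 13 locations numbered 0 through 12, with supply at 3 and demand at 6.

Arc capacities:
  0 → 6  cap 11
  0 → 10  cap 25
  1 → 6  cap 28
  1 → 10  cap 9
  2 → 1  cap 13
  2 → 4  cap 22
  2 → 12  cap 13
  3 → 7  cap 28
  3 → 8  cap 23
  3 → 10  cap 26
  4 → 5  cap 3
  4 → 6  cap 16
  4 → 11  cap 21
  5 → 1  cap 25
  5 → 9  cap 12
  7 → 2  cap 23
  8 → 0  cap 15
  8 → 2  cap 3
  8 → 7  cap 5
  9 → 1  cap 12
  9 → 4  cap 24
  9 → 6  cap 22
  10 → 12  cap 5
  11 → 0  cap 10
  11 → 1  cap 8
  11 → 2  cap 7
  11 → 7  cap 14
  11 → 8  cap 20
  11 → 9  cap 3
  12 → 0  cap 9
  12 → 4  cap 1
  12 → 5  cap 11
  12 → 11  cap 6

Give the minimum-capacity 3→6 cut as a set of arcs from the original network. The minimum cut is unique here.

augment #1: 3→8→0→6 push 11
augment #2: 3→7→2→1→6 push 13
augment #3: 3→7→2→4→6 push 10
augment #4: 3→8→2→4→6 push 3
augment #5: 3→10→12→4→6 push 1
augment #6: 3→10→12→5→1→6 push 4
max flow = 42; residual-reachable set from 3 gives S-side
cut edges (S→T): {(0,6), (7,2), (8,2), (10,12)} total cap 42

Min-cut arcs: {(0,6), (7,2), (8,2), (10,12)} (total capacity 42)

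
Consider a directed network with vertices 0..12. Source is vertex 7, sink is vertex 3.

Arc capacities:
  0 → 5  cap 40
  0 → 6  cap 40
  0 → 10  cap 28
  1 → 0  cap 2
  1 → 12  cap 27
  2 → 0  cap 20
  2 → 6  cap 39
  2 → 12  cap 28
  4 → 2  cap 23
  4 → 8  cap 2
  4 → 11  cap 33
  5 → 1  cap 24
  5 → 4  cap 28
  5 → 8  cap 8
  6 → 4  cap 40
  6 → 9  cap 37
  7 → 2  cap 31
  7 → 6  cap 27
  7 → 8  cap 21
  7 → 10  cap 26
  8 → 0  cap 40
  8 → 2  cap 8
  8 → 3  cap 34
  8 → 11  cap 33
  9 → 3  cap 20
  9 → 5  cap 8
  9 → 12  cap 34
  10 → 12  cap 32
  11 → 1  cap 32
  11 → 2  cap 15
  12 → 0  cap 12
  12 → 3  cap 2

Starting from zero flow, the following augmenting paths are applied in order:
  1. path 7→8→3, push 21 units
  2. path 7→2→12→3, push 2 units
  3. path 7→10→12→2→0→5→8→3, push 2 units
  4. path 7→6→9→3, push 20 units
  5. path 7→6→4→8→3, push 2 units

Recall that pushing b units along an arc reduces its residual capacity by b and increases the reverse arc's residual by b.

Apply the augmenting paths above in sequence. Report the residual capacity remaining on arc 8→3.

Residual capacity of (8,3): 9

after path 1 (7→8→3, push 21): res(8,3)=13
after path 2 (7→2→12→3, push 2): res(8,3)=13
after path 3 (7→10→12→2→0→5→8→3, push 2): res(8,3)=11
after path 4 (7→6→9→3, push 20): res(8,3)=11
after path 5 (7→6→4→8→3, push 2): res(8,3)=9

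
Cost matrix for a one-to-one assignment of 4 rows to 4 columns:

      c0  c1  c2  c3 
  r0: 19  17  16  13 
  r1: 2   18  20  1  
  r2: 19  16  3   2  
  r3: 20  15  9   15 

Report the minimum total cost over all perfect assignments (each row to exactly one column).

Minimum assignment cost: 30

optimal assignment: row0→col1 (cost 17), row1→col0 (cost 2), row2→col3 (cost 2), row3→col2 (cost 9)
total = 17 + 2 + 2 + 9 = 30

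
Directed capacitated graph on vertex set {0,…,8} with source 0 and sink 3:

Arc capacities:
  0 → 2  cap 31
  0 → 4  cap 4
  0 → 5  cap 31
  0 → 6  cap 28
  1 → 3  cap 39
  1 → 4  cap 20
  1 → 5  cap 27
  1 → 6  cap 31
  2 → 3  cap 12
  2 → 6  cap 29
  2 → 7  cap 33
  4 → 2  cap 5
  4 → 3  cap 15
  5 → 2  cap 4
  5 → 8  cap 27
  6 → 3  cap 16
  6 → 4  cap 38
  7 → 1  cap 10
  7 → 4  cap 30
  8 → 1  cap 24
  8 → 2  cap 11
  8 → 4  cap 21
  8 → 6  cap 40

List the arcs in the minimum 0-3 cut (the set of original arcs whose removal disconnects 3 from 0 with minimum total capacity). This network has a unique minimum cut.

augment #1: 0→2→3 push 12
augment #2: 0→4→3 push 4
augment #3: 0→6→3 push 16
augment #4: 0→6→4→3 push 11
augment #5: 0→2→7→1→3 push 10
augment #6: 0→5→8→1→3 push 24
max flow = 77; residual-reachable set from 0 gives S-side
cut edges (S→T): {(2,3), (4,3), (6,3), (7,1), (8,1)} total cap 77

Min-cut arcs: {(2,3), (4,3), (6,3), (7,1), (8,1)} (total capacity 77)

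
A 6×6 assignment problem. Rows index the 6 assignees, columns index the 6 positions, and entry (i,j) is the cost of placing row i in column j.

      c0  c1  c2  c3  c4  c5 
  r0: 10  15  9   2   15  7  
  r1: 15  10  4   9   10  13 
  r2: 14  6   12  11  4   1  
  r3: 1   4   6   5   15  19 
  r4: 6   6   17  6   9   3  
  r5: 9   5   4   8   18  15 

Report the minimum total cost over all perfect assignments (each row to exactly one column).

Minimum assignment cost: 19

optimal assignment: row0→col3 (cost 2), row1→col2 (cost 4), row2→col4 (cost 4), row3→col0 (cost 1), row4→col5 (cost 3), row5→col1 (cost 5)
total = 2 + 4 + 4 + 1 + 3 + 5 = 19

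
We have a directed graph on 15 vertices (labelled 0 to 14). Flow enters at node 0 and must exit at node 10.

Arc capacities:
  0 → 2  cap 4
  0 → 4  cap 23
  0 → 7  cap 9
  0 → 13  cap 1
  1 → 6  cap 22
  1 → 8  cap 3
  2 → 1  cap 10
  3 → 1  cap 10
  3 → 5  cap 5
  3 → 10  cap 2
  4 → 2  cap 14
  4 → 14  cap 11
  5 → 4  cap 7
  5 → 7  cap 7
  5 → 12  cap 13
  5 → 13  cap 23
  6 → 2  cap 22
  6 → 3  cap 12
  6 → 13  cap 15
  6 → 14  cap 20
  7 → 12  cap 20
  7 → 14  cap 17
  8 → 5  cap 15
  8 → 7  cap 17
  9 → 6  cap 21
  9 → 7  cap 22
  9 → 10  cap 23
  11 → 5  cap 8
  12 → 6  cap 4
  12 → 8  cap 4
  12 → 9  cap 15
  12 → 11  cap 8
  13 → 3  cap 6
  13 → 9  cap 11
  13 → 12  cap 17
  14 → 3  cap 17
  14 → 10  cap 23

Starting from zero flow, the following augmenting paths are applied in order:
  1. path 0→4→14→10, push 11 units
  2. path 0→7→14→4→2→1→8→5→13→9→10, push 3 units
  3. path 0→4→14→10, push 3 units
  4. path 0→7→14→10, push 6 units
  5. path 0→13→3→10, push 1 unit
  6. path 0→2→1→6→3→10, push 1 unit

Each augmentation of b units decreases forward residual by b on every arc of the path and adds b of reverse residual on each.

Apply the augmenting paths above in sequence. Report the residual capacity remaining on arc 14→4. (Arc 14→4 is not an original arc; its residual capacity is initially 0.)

after path 1 (0→4→14→10, push 11): res(14,4)=11
after path 2 (0→7→14→4→2→1→8→5→13→9→10, push 3): res(14,4)=8
after path 3 (0→4→14→10, push 3): res(14,4)=11
after path 4 (0→7→14→10, push 6): res(14,4)=11
after path 5 (0→13→3→10, push 1): res(14,4)=11
after path 6 (0→2→1→6→3→10, push 1): res(14,4)=11

Residual capacity of (14,4): 11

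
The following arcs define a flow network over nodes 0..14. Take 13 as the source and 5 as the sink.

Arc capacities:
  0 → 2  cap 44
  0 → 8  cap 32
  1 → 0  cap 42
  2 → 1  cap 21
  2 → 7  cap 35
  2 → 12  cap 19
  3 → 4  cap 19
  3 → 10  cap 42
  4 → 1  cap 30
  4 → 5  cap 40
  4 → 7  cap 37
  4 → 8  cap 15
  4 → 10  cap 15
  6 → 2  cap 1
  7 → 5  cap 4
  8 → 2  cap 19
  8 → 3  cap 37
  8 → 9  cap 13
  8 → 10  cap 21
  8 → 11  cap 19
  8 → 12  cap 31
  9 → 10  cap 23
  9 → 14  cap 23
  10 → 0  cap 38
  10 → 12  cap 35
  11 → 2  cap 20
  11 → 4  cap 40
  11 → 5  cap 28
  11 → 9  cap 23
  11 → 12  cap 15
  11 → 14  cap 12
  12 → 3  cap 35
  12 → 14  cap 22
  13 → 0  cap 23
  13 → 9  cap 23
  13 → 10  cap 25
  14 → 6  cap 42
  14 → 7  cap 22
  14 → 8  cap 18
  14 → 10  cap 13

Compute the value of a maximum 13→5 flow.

augment #1: 13→0→2→7→5 bottleneck 4, total now 4
augment #2: 13→0→8→11→5 bottleneck 19, total now 23
augment #3: 13→10→12→3→4→5 bottleneck 19, total now 42

Maximum flow value: 42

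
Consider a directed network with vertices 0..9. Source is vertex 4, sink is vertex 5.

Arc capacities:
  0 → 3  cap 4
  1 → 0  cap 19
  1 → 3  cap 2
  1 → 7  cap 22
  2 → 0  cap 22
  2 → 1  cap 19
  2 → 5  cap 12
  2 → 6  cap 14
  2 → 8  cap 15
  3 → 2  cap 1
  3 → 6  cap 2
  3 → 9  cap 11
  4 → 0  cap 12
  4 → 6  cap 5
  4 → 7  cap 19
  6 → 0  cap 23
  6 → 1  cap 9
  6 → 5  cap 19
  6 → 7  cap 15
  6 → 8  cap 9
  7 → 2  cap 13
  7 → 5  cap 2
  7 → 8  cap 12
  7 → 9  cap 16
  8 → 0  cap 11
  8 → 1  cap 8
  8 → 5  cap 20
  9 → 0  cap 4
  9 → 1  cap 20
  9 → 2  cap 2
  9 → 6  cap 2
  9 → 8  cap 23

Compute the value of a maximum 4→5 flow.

Maximum flow value: 28

augment #1: 4→6→5 bottleneck 5, total now 5
augment #2: 4→7→5 bottleneck 2, total now 7
augment #3: 4→7→2→5 bottleneck 12, total now 19
augment #4: 4→7→8→5 bottleneck 5, total now 24
augment #5: 4→0→3→6→5 bottleneck 2, total now 26
augment #6: 4→0→3→2→6→5 bottleneck 1, total now 27
augment #7: 4→0→3→9→6→5 bottleneck 1, total now 28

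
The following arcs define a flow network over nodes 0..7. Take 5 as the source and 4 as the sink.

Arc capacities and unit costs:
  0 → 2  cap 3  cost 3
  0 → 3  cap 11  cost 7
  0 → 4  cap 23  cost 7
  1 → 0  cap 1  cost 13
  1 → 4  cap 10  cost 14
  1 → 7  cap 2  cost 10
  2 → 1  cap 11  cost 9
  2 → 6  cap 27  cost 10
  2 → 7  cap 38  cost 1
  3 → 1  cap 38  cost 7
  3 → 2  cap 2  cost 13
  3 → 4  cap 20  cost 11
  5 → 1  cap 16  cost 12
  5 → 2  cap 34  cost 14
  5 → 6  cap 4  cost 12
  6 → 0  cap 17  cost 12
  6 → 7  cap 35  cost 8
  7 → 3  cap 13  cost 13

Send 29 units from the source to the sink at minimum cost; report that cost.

shortest-cost path #1: 5→1→4 push 10 @ unit cost 26 (adds 260)
shortest-cost path #2: 5→6→0→4 push 4 @ unit cost 31 (adds 124)
shortest-cost path #3: 5→1→0→4 push 1 @ unit cost 32 (adds 32)
shortest-cost path #4: 5→2→7→3→4 push 13 @ unit cost 39 (adds 507)
shortest-cost path #5: 5→2→6→0→4 push 1 @ unit cost 43 (adds 43)
total cost = 966

Minimum cost for 29 units: 966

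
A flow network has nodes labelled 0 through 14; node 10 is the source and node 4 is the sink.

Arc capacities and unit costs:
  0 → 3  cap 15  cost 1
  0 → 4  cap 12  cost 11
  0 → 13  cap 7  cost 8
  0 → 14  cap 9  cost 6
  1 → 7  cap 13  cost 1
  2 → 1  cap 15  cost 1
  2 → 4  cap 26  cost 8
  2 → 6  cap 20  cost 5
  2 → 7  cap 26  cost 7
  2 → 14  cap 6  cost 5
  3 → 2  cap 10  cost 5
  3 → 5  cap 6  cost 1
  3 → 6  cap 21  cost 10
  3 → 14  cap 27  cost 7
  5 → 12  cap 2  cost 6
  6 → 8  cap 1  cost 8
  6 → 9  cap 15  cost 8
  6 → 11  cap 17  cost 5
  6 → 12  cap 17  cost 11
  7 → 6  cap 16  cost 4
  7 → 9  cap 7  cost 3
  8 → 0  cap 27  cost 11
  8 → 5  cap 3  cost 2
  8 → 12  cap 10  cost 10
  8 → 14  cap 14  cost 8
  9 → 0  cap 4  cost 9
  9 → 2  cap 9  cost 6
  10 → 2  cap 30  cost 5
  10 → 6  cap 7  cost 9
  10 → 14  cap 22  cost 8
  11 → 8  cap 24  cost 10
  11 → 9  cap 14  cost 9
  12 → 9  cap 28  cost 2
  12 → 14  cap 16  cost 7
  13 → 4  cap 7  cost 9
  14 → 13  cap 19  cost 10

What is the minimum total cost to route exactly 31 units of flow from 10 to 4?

shortest-cost path #1: 10→2→4 push 26 @ unit cost 13 (adds 338)
shortest-cost path #2: 10→14→13→4 push 5 @ unit cost 27 (adds 135)
total cost = 473

Minimum cost for 31 units: 473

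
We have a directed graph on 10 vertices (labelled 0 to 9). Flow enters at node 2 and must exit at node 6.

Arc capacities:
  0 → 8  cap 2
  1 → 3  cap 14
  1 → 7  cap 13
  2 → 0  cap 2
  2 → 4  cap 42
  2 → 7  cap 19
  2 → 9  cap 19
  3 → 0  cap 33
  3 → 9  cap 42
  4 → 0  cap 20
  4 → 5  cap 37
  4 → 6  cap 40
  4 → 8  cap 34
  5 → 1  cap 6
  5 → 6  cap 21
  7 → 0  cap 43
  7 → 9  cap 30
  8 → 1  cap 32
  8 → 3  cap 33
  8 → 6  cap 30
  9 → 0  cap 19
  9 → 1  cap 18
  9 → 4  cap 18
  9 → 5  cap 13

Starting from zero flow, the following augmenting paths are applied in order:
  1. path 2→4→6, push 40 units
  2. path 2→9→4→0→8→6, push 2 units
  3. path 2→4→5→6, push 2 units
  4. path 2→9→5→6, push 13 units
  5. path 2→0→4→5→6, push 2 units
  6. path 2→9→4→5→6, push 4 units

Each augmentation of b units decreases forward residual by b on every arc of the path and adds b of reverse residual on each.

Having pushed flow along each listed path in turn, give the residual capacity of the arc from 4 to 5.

Residual capacity of (4,5): 29

after path 1 (2→4→6, push 40): res(4,5)=37
after path 2 (2→9→4→0→8→6, push 2): res(4,5)=37
after path 3 (2→4→5→6, push 2): res(4,5)=35
after path 4 (2→9→5→6, push 13): res(4,5)=35
after path 5 (2→0→4→5→6, push 2): res(4,5)=33
after path 6 (2→9→4→5→6, push 4): res(4,5)=29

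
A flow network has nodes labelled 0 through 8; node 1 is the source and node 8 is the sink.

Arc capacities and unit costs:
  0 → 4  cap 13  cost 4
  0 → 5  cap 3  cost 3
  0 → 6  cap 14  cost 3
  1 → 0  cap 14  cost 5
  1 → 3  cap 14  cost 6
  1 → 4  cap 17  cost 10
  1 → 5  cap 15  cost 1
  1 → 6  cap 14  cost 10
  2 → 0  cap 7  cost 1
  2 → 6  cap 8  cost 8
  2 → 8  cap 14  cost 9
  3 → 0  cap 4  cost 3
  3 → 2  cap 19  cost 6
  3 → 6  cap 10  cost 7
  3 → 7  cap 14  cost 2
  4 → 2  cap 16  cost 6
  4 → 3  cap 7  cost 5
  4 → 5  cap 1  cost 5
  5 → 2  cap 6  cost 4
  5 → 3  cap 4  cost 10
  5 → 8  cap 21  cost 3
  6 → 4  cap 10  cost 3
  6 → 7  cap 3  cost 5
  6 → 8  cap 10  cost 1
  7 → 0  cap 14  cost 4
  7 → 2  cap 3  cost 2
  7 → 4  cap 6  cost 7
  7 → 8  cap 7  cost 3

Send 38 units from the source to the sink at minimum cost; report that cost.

shortest-cost path #1: 1→5→8 push 15 @ unit cost 4 (adds 60)
shortest-cost path #2: 1→0→6→8 push 10 @ unit cost 9 (adds 90)
shortest-cost path #3: 1→3→7→8 push 7 @ unit cost 11 (adds 77)
shortest-cost path #4: 1→0→5→8 push 3 @ unit cost 11 (adds 33)
shortest-cost path #5: 1→0→4→5→8 push 1 @ unit cost 17 (adds 17)
shortest-cost path #6: 1→3→7→2→8 push 2 @ unit cost 19 (adds 38)
total cost = 315

Minimum cost for 38 units: 315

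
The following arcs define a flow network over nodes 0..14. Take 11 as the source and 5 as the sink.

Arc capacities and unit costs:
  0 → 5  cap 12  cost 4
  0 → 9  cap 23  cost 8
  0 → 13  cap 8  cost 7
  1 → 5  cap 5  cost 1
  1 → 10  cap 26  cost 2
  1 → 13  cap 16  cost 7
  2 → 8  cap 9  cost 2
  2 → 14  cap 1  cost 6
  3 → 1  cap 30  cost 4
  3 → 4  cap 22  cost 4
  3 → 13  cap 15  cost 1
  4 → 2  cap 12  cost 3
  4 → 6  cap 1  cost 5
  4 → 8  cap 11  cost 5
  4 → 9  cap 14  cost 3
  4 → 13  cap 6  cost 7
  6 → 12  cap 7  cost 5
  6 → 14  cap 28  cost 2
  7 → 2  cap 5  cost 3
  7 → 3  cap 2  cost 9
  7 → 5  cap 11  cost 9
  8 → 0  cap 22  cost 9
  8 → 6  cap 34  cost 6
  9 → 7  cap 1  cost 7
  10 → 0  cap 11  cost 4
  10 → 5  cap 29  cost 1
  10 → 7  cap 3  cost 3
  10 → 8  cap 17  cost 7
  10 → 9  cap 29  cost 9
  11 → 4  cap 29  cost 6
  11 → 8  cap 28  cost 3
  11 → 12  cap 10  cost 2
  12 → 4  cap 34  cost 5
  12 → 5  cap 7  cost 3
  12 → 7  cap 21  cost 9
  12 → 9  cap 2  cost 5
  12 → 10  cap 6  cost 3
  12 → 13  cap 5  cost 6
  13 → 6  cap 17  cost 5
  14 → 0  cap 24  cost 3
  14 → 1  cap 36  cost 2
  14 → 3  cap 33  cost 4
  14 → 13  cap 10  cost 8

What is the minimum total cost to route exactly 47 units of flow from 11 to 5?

Minimum cost for 47 units: 697

shortest-cost path #1: 11→12→5 push 7 @ unit cost 5 (adds 35)
shortest-cost path #2: 11→12→10→5 push 3 @ unit cost 6 (adds 18)
shortest-cost path #3: 11→8→6→14→1→5 push 5 @ unit cost 14 (adds 70)
shortest-cost path #4: 11→8→0→5 push 12 @ unit cost 16 (adds 192)
shortest-cost path #5: 11→8→6→14→1→10→5 push 11 @ unit cost 16 (adds 176)
shortest-cost path #6: 11→4→6→14→1→10→5 push 1 @ unit cost 18 (adds 18)
shortest-cost path #7: 11→4→2→14→1→10→5 push 1 @ unit cost 20 (adds 20)
shortest-cost path #8: 11→4→8→6→14→1→10→5 push 7 @ unit cost 24 (adds 168)
total cost = 697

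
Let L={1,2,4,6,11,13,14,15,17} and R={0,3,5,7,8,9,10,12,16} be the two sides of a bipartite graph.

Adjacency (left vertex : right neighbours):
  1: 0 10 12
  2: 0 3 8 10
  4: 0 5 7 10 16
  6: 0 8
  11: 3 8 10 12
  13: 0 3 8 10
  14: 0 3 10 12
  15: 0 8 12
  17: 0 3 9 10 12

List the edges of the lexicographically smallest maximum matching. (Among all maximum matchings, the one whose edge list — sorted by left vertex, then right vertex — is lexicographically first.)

|M| = 7 (so the lex-smallest maximum matching has 7 edges)
process left vertices in ascending order; for each, take the smallest-labelled available neighbour that still permits 7 edges overall, or leave it unmatched if none does
lex-smallest matching: {1-0, 2-3, 4-5, 6-8, 11-10, 14-12, 17-9}

Lex-smallest maximum matching: {(1,0), (2,3), (4,5), (6,8), (11,10), (14,12), (17,9)}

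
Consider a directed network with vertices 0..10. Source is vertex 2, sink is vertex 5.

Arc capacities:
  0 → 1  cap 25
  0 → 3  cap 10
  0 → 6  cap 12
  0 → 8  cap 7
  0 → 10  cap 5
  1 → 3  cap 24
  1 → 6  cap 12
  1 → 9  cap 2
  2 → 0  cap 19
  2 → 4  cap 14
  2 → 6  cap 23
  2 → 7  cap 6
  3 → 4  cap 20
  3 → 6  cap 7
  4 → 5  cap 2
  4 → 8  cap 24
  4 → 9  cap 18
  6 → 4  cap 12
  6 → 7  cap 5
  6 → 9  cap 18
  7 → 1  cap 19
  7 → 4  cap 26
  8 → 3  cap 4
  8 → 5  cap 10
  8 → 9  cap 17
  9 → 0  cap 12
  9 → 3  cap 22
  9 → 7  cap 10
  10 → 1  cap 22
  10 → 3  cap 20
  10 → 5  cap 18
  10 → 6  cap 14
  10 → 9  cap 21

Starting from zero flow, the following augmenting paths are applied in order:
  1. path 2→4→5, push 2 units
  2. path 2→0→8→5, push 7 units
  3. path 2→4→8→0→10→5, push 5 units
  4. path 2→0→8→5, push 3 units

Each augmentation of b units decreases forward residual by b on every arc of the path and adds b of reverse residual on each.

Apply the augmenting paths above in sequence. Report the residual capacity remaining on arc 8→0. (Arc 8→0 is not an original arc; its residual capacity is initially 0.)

Residual capacity of (8,0): 5

after path 1 (2→4→5, push 2): res(8,0)=0
after path 2 (2→0→8→5, push 7): res(8,0)=7
after path 3 (2→4→8→0→10→5, push 5): res(8,0)=2
after path 4 (2→0→8→5, push 3): res(8,0)=5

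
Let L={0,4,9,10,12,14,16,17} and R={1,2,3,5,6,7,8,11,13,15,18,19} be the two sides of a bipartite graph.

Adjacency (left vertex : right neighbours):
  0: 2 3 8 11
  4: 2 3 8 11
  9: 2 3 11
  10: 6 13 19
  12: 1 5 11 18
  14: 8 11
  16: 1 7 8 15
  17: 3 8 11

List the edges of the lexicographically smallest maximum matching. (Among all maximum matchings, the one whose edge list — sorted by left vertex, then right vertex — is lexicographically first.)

|M| = 7 (so the lex-smallest maximum matching has 7 edges)
process left vertices in ascending order; for each, take the smallest-labelled available neighbour that still permits 7 edges overall, or leave it unmatched if none does
lex-smallest matching: {0-2, 4-3, 9-11, 10-6, 12-1, 14-8, 16-7}

Lex-smallest maximum matching: {(0,2), (4,3), (9,11), (10,6), (12,1), (14,8), (16,7)}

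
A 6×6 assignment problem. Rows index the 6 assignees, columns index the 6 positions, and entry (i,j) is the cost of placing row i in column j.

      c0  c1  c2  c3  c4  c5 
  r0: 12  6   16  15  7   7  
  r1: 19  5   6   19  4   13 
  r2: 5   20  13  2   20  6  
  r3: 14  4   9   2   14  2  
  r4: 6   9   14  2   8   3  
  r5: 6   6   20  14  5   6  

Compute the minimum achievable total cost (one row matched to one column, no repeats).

Minimum assignment cost: 26

optimal assignment: row0→col1 (cost 6), row1→col2 (cost 6), row2→col0 (cost 5), row3→col5 (cost 2), row4→col3 (cost 2), row5→col4 (cost 5)
total = 6 + 6 + 5 + 2 + 2 + 5 = 26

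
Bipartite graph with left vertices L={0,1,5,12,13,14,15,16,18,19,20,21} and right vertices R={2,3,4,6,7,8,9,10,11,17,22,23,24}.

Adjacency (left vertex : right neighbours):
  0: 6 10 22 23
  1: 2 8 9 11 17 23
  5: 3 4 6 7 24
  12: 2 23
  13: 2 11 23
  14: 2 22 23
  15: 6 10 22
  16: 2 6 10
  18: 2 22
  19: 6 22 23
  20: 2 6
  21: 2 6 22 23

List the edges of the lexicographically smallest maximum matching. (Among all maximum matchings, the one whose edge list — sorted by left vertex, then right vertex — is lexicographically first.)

Lex-smallest maximum matching: {(0,6), (1,8), (5,3), (12,2), (13,11), (14,22), (15,10), (19,23)}

|M| = 8 (so the lex-smallest maximum matching has 8 edges)
process left vertices in ascending order; for each, take the smallest-labelled available neighbour that still permits 8 edges overall, or leave it unmatched if none does
lex-smallest matching: {0-6, 1-8, 5-3, 12-2, 13-11, 14-22, 15-10, 19-23}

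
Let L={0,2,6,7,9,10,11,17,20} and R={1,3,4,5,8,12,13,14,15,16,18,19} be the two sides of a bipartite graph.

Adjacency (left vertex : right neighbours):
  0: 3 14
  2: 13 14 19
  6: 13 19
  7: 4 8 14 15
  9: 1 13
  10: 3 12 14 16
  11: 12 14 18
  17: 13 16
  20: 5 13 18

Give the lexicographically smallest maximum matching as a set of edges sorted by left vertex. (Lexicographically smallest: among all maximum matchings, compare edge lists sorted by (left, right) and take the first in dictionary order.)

|M| = 9 (so the lex-smallest maximum matching has 9 edges)
process left vertices in ascending order; for each, take the smallest-labelled available neighbour that still permits 9 edges overall, or leave it unmatched if none does
lex-smallest matching: {0-3, 2-13, 6-19, 7-4, 9-1, 10-12, 11-14, 17-16, 20-5}

Lex-smallest maximum matching: {(0,3), (2,13), (6,19), (7,4), (9,1), (10,12), (11,14), (17,16), (20,5)}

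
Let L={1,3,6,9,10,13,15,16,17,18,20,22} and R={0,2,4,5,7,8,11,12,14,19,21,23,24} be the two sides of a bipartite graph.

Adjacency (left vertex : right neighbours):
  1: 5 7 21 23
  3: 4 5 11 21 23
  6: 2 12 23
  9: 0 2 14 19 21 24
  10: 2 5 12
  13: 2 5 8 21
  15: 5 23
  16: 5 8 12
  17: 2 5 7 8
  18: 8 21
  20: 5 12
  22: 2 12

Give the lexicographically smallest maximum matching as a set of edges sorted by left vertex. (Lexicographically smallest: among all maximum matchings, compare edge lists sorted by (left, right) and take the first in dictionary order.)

Lex-smallest maximum matching: {(1,5), (3,4), (6,2), (9,0), (10,12), (13,8), (15,23), (17,7), (18,21)}

|M| = 9 (so the lex-smallest maximum matching has 9 edges)
process left vertices in ascending order; for each, take the smallest-labelled available neighbour that still permits 9 edges overall, or leave it unmatched if none does
lex-smallest matching: {1-5, 3-4, 6-2, 9-0, 10-12, 13-8, 15-23, 17-7, 18-21}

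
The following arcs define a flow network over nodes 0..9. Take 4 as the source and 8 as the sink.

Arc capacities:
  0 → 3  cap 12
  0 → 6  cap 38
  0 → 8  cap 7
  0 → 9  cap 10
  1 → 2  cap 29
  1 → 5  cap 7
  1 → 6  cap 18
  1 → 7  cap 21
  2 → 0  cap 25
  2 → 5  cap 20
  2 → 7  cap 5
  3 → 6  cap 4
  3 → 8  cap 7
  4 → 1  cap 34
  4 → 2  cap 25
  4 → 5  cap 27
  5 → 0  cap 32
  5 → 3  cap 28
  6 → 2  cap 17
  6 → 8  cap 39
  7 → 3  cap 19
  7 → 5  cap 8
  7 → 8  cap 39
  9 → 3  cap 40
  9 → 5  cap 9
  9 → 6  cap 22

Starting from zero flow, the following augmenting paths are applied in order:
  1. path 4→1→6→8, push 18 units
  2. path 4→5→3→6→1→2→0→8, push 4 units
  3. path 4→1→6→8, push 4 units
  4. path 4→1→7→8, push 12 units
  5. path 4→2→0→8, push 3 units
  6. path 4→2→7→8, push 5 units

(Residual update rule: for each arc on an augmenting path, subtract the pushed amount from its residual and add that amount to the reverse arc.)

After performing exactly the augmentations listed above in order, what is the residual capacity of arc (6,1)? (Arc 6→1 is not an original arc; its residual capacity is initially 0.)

after path 1 (4→1→6→8, push 18): res(6,1)=18
after path 2 (4→5→3→6→1→2→0→8, push 4): res(6,1)=14
after path 3 (4→1→6→8, push 4): res(6,1)=18
after path 4 (4→1→7→8, push 12): res(6,1)=18
after path 5 (4→2→0→8, push 3): res(6,1)=18
after path 6 (4→2→7→8, push 5): res(6,1)=18

Residual capacity of (6,1): 18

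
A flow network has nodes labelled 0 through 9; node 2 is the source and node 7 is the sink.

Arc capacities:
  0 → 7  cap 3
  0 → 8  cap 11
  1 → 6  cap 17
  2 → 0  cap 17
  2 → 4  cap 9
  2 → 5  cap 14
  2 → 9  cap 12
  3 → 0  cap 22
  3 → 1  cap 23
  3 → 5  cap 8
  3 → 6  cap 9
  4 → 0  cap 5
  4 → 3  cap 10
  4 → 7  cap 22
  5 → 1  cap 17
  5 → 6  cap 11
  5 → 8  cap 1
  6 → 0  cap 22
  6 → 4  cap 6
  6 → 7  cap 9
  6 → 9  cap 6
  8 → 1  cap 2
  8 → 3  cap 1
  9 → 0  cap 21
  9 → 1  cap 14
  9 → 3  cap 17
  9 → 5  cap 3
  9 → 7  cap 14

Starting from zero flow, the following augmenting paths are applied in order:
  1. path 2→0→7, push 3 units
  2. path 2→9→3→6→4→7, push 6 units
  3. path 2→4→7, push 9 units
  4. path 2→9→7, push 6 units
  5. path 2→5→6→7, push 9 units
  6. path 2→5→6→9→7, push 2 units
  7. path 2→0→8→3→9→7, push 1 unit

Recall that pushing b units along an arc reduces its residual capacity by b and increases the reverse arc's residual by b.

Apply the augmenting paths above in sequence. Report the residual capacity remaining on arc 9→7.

Residual capacity of (9,7): 5

after path 1 (2→0→7, push 3): res(9,7)=14
after path 2 (2→9→3→6→4→7, push 6): res(9,7)=14
after path 3 (2→4→7, push 9): res(9,7)=14
after path 4 (2→9→7, push 6): res(9,7)=8
after path 5 (2→5→6→7, push 9): res(9,7)=8
after path 6 (2→5→6→9→7, push 2): res(9,7)=6
after path 7 (2→0→8→3→9→7, push 1): res(9,7)=5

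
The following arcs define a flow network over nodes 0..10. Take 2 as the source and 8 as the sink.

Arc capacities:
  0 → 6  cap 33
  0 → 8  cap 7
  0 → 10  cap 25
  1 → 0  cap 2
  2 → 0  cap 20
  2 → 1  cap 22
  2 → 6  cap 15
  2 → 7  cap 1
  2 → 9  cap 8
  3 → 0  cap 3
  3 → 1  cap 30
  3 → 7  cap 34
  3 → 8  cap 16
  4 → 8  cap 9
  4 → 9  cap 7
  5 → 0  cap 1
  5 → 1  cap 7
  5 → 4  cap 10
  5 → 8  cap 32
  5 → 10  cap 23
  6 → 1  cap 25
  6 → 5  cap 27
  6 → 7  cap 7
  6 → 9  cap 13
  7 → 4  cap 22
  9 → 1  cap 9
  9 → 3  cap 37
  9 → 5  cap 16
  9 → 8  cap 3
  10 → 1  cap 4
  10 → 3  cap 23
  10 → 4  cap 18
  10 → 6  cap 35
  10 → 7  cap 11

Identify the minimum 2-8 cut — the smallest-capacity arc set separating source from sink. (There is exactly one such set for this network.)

augment #1: 2→0→8 push 7
augment #2: 2→9→8 push 3
augment #3: 2→6→5→8 push 15
augment #4: 2→7→4→8 push 1
augment #5: 2→9→3→8 push 5
augment #6: 2→0→6→5→8 push 12
augment #7: 2→0→10→3→8 push 1
augment #8: 2→1→0→10→3→8 push 2
max flow = 46; residual-reachable set from 2 gives S-side
cut edges (S→T): {(1,0), (2,0), (2,6), (2,7), (2,9)} total cap 46

Min-cut arcs: {(1,0), (2,0), (2,6), (2,7), (2,9)} (total capacity 46)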